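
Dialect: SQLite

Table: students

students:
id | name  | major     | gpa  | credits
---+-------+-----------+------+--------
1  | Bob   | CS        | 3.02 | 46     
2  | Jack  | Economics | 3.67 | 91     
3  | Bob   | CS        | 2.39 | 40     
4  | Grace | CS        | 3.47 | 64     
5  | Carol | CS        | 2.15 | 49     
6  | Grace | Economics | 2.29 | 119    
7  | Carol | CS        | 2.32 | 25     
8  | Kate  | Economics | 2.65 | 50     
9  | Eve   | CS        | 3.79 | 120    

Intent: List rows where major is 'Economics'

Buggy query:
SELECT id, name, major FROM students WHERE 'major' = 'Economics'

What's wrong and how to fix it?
Bug: Single quotes denote string literals in SQL; the column name is being compared as a constant string

Fix: Reference the column as major without single quotes

Corrected query:
SELECT id, name, major FROM students WHERE major = 'Economics'

Result:
id | name  | major    
---+-------+----------
2  | Jack  | Economics
6  | Grace | Economics
8  | Kate  | Economics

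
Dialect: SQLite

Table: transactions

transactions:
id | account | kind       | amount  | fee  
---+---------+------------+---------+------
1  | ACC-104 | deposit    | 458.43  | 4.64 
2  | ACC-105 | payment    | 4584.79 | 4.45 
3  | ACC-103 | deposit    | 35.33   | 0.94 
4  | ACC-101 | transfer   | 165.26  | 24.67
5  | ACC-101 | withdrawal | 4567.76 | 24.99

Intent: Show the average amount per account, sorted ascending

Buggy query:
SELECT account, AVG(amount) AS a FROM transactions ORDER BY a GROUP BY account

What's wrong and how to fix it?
Bug: ORDER BY appears before GROUP BY; SQL clause order requires GROUP BY first

Fix: Reorder: SELECT … FROM … GROUP BY … ORDER BY …

Corrected query:
SELECT account, AVG(amount) AS a FROM transactions GROUP BY account ORDER BY a

Result:
account | a      
--------+--------
ACC-103 | 35.33  
ACC-104 | 458.43 
ACC-101 | 2366.51
ACC-105 | 4584.79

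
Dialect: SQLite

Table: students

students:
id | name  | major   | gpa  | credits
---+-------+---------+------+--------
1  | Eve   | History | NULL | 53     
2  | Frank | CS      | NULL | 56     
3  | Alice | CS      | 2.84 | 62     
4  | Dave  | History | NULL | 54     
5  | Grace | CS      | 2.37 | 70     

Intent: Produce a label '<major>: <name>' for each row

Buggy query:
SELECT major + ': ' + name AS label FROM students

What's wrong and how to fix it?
Bug: '+' is numeric addition; on text columns SQLite converts them to 0 instead of concatenating

Fix: Replace + with || to concatenate text

Corrected query:
SELECT major || ': ' || name AS label FROM students

Result:
label        
-------------
History: Eve 
CS: Frank    
CS: Alice    
History: Dave
CS: Grace    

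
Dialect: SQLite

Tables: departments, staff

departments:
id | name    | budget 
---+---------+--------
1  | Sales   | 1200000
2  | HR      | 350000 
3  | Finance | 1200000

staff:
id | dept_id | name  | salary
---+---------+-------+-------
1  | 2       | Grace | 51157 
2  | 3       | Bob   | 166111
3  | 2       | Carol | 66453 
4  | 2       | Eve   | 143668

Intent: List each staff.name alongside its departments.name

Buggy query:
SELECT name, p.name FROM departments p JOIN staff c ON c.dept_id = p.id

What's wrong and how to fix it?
Bug: 'name' exists in both joined tables, so the database can't tell which one is meant

Fix: Qualify the column with its table alias (c.name)

Corrected query:
SELECT c.name, p.name FROM departments p JOIN staff c ON c.dept_id = p.id

Result:
name  | name   
------+--------
Grace | HR     
Bob   | Finance
Carol | HR     
Eve   | HR     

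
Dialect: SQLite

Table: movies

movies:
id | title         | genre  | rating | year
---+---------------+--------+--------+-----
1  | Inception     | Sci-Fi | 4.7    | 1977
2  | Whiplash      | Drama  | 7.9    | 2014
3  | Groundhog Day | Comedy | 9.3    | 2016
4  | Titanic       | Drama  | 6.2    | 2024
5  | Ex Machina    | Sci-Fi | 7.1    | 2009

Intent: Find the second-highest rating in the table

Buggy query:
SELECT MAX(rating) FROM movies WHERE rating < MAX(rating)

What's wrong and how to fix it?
Bug: MAX(rating) on the right of the comparison is an aggregate-in-WHERE error

Fix: Compute the overall MAX in a subquery, then take MAX of rows below it

Corrected query:
SELECT MAX(rating) FROM movies WHERE rating < (SELECT MAX(rating) FROM movies)

Result:
MAX(rating)
-----------
7.9        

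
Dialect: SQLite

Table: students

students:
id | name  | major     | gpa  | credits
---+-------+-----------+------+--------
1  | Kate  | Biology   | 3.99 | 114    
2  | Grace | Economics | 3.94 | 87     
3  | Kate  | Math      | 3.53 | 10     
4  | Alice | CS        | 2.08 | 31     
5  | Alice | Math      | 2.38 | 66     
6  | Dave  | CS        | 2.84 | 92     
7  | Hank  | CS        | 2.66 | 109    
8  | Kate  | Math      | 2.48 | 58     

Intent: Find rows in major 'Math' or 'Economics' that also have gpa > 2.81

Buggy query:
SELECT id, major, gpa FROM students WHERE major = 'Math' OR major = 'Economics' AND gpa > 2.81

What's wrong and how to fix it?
Bug: AND binds tighter than OR, so this parses as major = 'Math' OR (major = 'Economics' AND gpa > 2.81)

Fix: Group the OR with parentheses (or use IN), then AND the threshold

Corrected query:
SELECT id, major, gpa FROM students WHERE (major = 'Math' OR major = 'Economics') AND gpa > 2.81

Result:
id | major     | gpa 
---+-----------+-----
2  | Economics | 3.94
3  | Math      | 3.53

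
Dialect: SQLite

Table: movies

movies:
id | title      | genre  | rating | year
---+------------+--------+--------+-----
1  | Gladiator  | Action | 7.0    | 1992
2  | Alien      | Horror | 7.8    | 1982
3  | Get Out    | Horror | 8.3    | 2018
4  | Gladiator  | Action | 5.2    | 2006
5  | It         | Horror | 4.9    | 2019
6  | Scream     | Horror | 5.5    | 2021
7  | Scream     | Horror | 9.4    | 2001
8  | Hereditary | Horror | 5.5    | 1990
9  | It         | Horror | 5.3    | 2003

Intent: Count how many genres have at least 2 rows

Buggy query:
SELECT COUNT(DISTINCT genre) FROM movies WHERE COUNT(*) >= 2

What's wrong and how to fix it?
Bug: COUNT(*) cannot appear in WHERE; the per-group count doesn't exist yet

Fix: Use a subquery that GROUPs and filters with HAVING, then count its rows

Corrected query:
SELECT COUNT(*) FROM (SELECT genre FROM movies GROUP BY genre HAVING COUNT(*) >= 2)

Result:
COUNT(*)
--------
2       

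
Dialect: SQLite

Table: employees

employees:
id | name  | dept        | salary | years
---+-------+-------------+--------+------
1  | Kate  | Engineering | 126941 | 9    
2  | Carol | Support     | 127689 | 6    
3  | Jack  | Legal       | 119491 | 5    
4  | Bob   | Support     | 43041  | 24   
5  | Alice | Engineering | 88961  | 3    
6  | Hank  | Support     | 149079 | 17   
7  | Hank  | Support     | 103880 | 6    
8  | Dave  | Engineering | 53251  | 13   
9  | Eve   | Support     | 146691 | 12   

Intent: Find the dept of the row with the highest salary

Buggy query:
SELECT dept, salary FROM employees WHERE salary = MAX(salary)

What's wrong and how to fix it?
Bug: MAX(salary) is an aggregate and cannot be used directly in WHERE

Fix: Wrap MAX in a scalar subquery so WHERE compares against a single value

Corrected query:
SELECT dept, salary FROM employees WHERE salary = (SELECT MAX(salary) FROM employees)

Result:
dept    | salary
--------+-------
Support | 149079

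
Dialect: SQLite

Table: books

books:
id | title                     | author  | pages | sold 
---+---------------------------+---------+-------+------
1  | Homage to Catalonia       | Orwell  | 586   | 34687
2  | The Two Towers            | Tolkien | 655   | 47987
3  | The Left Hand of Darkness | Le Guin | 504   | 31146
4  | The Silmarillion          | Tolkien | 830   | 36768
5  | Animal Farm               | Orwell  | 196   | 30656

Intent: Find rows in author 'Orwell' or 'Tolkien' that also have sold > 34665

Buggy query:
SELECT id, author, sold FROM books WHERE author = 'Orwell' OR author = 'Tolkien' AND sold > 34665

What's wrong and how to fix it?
Bug: Without parentheses, AND is evaluated before OR, so the sold filter only applies to the 'Tolkien' branch

Fix: Group the OR with parentheses (or use IN), then AND the threshold

Corrected query:
SELECT id, author, sold FROM books WHERE (author = 'Orwell' OR author = 'Tolkien') AND sold > 34665

Result:
id | author  | sold 
---+---------+------
1  | Orwell  | 34687
2  | Tolkien | 47987
4  | Tolkien | 36768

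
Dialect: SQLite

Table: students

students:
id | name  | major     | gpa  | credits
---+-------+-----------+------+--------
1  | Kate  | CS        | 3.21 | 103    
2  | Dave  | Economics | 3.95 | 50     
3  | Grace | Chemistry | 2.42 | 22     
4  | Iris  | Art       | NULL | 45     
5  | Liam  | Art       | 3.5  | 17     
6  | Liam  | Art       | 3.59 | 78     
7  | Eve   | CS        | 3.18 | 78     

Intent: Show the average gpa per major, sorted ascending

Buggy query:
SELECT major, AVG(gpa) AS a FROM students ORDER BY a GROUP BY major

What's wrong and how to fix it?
Bug: ORDER BY appears before GROUP BY; SQL clause order requires GROUP BY first

Fix: Reorder: SELECT … FROM … GROUP BY … ORDER BY …

Corrected query:
SELECT major, AVG(gpa) AS a FROM students GROUP BY major ORDER BY a

Result:
major     | a    
----------+------
Chemistry | 2.42 
CS        | 3.195
Art       | 3.545
Economics | 3.95 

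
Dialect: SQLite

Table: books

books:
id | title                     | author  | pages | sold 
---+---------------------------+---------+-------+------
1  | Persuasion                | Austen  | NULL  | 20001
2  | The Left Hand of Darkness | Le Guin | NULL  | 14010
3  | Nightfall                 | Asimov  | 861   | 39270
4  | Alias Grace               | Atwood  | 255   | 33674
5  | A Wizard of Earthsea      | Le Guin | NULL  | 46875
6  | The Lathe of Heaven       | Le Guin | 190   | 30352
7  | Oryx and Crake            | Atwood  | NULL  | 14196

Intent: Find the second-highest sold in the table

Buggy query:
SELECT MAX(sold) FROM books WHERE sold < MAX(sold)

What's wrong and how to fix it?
Bug: MAX(sold) on the right of the comparison is an aggregate-in-WHERE error

Fix: Compute the overall MAX in a subquery, then take MAX of rows below it

Corrected query:
SELECT MAX(sold) FROM books WHERE sold < (SELECT MAX(sold) FROM books)

Result:
MAX(sold)
---------
39270    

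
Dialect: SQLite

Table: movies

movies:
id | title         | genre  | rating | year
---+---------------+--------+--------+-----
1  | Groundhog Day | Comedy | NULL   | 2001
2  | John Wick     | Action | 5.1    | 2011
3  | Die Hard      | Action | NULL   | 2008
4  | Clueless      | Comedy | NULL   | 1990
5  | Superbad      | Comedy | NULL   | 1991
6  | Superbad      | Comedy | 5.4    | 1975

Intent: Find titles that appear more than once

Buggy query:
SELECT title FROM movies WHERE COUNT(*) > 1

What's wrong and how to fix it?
Bug: COUNT(*) is an aggregate and cannot be used in WHERE

Fix: Group first, then use HAVING for the count condition

Corrected query:
SELECT title FROM movies GROUP BY title HAVING COUNT(*) > 1

Result:
title   
--------
Superbad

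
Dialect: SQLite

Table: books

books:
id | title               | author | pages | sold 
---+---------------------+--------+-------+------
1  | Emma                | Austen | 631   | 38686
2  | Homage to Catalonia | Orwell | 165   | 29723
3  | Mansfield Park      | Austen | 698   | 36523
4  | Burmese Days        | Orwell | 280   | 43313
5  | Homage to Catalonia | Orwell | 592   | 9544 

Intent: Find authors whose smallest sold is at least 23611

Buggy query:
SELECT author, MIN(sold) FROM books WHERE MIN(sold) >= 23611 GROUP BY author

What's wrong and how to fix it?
Bug: MIN() in WHERE is a misuse of aggregate

Fix: Use HAVING for the per-group MIN condition

Corrected query:
SELECT author, MIN(sold) FROM books GROUP BY author HAVING MIN(sold) >= 23611

Result:
author | MIN(sold)
-------+----------
Austen | 36523    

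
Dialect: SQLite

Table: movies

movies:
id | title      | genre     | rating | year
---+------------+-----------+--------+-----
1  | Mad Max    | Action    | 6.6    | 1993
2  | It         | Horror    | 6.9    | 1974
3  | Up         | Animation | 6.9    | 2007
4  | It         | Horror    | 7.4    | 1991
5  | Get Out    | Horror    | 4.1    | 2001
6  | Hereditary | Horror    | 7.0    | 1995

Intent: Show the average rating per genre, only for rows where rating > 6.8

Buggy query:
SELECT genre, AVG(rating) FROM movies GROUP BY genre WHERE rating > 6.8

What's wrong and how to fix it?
Bug: Row-level WHERE must come before GROUP BY in the clause order

Fix: Place WHERE between FROM and GROUP BY

Corrected query:
SELECT genre, AVG(rating) FROM movies WHERE rating > 6.8 GROUP BY genre

Result:
genre     | AVG(rating)
----------+------------
Animation | 6.9        
Horror    | 7.1        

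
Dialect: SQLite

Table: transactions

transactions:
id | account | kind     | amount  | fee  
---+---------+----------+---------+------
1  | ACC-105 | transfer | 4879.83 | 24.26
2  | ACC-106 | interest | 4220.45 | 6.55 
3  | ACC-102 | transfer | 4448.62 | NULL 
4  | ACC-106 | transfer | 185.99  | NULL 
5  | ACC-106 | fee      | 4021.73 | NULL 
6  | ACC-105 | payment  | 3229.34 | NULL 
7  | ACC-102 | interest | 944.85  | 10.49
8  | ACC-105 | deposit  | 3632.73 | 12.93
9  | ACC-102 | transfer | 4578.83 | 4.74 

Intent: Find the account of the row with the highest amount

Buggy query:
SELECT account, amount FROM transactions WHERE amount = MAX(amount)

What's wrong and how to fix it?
Bug: WHERE is evaluated per row; an aggregate over the whole table isn't defined there

Fix: Use a subquery: WHERE amount = (SELECT MAX(amount) FROM transactions)

Corrected query:
SELECT account, amount FROM transactions WHERE amount = (SELECT MAX(amount) FROM transactions)

Result:
account | amount 
--------+--------
ACC-105 | 4879.83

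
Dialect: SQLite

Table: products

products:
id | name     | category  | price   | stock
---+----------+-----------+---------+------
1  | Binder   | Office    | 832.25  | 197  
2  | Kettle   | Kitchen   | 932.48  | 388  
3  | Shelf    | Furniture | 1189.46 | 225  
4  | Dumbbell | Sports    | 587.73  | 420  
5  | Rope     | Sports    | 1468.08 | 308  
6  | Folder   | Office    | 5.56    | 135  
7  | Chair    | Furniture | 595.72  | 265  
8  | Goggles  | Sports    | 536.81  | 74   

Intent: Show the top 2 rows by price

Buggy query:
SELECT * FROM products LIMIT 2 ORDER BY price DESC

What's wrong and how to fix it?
Bug: ORDER BY cannot follow LIMIT; LIMIT is the final clause

Fix: Swap the clauses: ORDER BY first, then LIMIT

Corrected query:
SELECT * FROM products ORDER BY price DESC LIMIT 2

Result:
id | name  | category  | price   | stock
---+-------+-----------+---------+------
5  | Rope  | Sports    | 1468.08 | 308  
3  | Shelf | Furniture | 1189.46 | 225  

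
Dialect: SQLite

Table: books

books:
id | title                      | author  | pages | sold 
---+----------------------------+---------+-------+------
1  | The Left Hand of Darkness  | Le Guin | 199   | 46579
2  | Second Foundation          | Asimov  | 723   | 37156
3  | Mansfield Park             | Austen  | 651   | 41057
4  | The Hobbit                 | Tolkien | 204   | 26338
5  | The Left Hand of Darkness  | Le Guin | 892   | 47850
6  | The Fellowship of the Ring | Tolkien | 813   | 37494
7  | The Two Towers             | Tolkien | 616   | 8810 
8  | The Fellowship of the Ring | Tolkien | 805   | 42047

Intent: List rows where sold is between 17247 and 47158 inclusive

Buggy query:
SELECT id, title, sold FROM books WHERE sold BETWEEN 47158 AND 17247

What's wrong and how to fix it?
Bug: The bounds are reversed; BETWEEN a AND b requires a <= b to match anything

Fix: Swap the bounds so the smaller value comes first

Corrected query:
SELECT id, title, sold FROM books WHERE sold BETWEEN 17247 AND 47158

Result:
id | title                      | sold 
---+----------------------------+------
1  | The Left Hand of Darkness  | 46579
2  | Second Foundation          | 37156
3  | Mansfield Park             | 41057
4  | The Hobbit                 | 26338
6  | The Fellowship of the Ring | 37494
8  | The Fellowship of the Ring | 42047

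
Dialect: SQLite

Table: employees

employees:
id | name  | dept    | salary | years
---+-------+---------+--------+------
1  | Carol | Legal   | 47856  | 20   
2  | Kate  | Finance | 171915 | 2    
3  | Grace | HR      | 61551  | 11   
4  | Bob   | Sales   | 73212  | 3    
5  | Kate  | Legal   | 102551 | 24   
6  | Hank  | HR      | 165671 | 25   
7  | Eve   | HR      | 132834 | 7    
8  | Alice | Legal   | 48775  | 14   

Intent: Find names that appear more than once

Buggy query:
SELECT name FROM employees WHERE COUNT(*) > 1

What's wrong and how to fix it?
Bug: WHERE can't reference COUNT(*); aggregates are computed after WHERE

Fix: GROUP BY name, then filter groups with HAVING COUNT(*) > 1

Corrected query:
SELECT name FROM employees GROUP BY name HAVING COUNT(*) > 1

Result:
name
----
Kate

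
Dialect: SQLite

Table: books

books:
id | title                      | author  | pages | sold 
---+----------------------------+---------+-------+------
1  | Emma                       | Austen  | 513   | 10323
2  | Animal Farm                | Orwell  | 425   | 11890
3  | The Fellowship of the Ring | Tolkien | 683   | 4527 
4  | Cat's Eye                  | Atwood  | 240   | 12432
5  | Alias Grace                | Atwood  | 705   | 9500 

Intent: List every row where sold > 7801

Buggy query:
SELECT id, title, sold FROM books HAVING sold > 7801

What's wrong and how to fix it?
Bug: HAVING filters the output of aggregation, but this query has no GROUP BY and no aggregate functions, so SQLite rejects it (HAVING clause on a non-aggregate query); the condition here is per row

Fix: Use WHERE for row-level filtering

Corrected query:
SELECT id, title, sold FROM books WHERE sold > 7801

Result:
id | title       | sold 
---+-------------+------
1  | Emma        | 10323
2  | Animal Farm | 11890
4  | Cat's Eye   | 12432
5  | Alias Grace | 9500 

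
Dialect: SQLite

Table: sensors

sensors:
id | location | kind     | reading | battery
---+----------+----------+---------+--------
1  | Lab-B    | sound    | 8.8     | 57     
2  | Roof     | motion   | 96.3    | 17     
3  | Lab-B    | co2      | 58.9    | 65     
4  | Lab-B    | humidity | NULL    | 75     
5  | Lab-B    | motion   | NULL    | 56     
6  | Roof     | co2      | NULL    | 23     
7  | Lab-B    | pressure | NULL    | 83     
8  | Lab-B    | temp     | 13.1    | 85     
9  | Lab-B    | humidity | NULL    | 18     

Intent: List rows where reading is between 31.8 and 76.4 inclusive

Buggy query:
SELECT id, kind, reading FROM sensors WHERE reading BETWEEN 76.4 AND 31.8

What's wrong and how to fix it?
Bug: BETWEEN expects the lower bound first; with 76.4 AND 31.8 the range is empty

Fix: Write BETWEEN 31.8 AND 76.4

Corrected query:
SELECT id, kind, reading FROM sensors WHERE reading BETWEEN 31.8 AND 76.4

Result:
id | kind | reading
---+------+--------
3  | co2  | 58.9   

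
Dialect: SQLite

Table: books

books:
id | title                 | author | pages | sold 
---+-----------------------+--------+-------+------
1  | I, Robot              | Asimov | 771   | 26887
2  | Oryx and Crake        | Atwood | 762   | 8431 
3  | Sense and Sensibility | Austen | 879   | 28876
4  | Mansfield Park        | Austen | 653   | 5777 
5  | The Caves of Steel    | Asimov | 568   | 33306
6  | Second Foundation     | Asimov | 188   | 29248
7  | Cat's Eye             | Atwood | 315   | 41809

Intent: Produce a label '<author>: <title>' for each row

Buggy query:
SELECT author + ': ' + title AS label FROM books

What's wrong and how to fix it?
Bug: '+' is numeric addition; on text columns SQLite converts them to 0 instead of concatenating

Fix: Use the || operator for string concatenation

Corrected query:
SELECT author || ': ' || title AS label FROM books

Result:
label                        
-----------------------------
Asimov: I, Robot             
Atwood: Oryx and Crake       
Austen: Sense and Sensibility
Austen: Mansfield Park       
Asimov: The Caves of Steel   
Asimov: Second Foundation    
Atwood: Cat's Eye            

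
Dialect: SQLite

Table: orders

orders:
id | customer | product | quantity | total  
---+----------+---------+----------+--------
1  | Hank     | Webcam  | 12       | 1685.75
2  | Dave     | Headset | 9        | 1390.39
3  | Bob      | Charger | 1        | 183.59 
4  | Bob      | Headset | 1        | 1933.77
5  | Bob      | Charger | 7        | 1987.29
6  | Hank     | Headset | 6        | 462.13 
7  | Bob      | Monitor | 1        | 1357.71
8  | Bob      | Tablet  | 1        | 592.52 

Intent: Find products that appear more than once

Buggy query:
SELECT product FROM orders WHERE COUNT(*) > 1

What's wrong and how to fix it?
Bug: WHERE can't reference COUNT(*); aggregates are computed after WHERE

Fix: GROUP BY product, then filter groups with HAVING COUNT(*) > 1

Corrected query:
SELECT product FROM orders GROUP BY product HAVING COUNT(*) > 1

Result:
product
-------
Charger
Headset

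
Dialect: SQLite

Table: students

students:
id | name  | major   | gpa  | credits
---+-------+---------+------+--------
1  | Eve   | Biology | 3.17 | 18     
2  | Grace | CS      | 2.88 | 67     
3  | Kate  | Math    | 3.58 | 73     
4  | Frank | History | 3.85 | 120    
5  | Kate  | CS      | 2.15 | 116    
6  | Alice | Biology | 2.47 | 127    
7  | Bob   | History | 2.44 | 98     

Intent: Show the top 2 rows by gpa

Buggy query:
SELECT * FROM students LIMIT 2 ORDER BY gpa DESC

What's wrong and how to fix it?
Bug: ORDER BY cannot follow LIMIT; LIMIT is the final clause

Fix: Sort with ORDER BY, then apply LIMIT

Corrected query:
SELECT * FROM students ORDER BY gpa DESC LIMIT 2

Result:
id | name  | major   | gpa  | credits
---+-------+---------+------+--------
4  | Frank | History | 3.85 | 120    
3  | Kate  | Math    | 3.58 | 73     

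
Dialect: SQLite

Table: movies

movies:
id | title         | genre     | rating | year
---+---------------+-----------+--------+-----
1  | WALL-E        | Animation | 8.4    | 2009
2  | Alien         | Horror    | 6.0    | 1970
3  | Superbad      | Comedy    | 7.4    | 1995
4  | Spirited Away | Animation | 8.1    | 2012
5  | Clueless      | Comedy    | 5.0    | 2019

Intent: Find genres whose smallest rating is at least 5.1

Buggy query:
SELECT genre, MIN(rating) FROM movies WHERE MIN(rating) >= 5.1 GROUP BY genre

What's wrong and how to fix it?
Bug: MIN() in WHERE is a misuse of aggregate

Fix: Use HAVING for the per-group MIN condition

Corrected query:
SELECT genre, MIN(rating) FROM movies GROUP BY genre HAVING MIN(rating) >= 5.1

Result:
genre     | MIN(rating)
----------+------------
Animation | 8.1        
Horror    | 6          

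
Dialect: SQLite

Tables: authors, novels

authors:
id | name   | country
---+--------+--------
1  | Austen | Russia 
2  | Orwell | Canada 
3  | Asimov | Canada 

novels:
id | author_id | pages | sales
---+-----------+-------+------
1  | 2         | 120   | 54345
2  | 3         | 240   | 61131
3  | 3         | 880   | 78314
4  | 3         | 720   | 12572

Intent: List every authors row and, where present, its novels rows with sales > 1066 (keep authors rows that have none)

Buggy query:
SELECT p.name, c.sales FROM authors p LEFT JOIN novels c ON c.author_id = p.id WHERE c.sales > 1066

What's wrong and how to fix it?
Bug: Filtering c.sales in WHERE discards the NULL rows produced by LEFT JOIN, turning it into an inner join

Fix: Put 'c.sales > 1066' in the JOIN's ON clause instead of WHERE

Corrected query:
SELECT p.name, c.sales FROM authors p LEFT JOIN novels c ON c.author_id = p.id AND c.sales > 1066

Result:
name   | sales
-------+------
Austen | NULL 
Orwell | 54345
Asimov | 12572
Asimov | 61131
Asimov | 78314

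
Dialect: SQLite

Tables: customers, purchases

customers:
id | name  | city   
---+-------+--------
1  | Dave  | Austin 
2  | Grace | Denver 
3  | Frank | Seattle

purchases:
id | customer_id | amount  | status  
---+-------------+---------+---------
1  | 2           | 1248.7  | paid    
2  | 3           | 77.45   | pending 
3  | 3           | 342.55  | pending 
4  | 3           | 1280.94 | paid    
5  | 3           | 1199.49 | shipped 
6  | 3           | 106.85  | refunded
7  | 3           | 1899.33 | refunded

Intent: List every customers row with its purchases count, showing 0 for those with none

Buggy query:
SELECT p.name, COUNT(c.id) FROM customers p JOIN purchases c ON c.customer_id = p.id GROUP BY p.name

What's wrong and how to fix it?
Bug: INNER JOIN drops customers rows that have no matching purchases rows

Fix: Switch to LEFT JOIN to retain unmatched parent rows

Corrected query:
SELECT p.name, COUNT(c.id) FROM customers p LEFT JOIN purchases c ON c.customer_id = p.id GROUP BY p.name

Result:
name  | COUNT(c.id)
------+------------
Dave  | 0          
Frank | 6          
Grace | 1          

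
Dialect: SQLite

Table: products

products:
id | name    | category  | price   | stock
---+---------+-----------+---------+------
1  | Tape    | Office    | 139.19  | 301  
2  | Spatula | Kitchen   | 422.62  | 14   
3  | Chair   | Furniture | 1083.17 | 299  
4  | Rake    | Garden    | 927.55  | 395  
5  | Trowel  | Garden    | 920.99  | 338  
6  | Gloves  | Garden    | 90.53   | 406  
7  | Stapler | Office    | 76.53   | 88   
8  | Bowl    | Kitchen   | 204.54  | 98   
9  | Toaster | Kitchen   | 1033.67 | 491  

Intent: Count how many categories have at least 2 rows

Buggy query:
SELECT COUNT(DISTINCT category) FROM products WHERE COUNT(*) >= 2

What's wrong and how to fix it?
Bug: WHERE filters individual rows, not groups, so a group-level COUNT is invalid there

Fix: Use a subquery that GROUPs and filters with HAVING, then count its rows

Corrected query:
SELECT COUNT(*) FROM (SELECT category FROM products GROUP BY category HAVING COUNT(*) >= 2)

Result:
COUNT(*)
--------
3       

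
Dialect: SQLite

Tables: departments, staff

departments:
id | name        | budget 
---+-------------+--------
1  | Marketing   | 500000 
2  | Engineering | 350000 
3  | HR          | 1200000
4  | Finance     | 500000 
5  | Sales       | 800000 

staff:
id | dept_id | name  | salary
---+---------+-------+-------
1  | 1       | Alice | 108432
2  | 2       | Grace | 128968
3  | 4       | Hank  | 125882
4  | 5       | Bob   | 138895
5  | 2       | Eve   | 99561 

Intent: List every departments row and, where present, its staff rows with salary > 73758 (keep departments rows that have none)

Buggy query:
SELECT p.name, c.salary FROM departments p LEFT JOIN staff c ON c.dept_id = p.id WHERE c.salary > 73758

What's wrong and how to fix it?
Bug: Filtering c.salary in WHERE discards the NULL rows produced by LEFT JOIN, turning it into an inner join

Fix: Put 'c.salary > 73758' in the JOIN's ON clause instead of WHERE

Corrected query:
SELECT p.name, c.salary FROM departments p LEFT JOIN staff c ON c.dept_id = p.id AND c.salary > 73758

Result:
name        | salary
------------+-------
Marketing   | 108432
Engineering | 99561 
Engineering | 128968
HR          | NULL  
Finance     | 125882
Sales       | 138895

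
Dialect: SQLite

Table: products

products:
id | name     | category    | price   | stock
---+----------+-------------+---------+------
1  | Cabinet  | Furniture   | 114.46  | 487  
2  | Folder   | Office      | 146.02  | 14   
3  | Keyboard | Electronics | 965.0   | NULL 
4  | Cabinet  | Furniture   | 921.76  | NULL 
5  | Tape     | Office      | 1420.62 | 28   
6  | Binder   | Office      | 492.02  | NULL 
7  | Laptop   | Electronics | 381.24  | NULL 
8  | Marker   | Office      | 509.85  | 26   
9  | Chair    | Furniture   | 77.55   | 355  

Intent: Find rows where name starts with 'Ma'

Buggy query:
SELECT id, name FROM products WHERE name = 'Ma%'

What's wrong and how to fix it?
Bug: Wildcards only work with LIKE; '=' treats '%' as a literal character

Fix: Replace '=' with LIKE so 'Ma%' is treated as a pattern

Corrected query:
SELECT id, name FROM products WHERE name LIKE 'Ma%'

Result:
id | name  
---+-------
8  | Marker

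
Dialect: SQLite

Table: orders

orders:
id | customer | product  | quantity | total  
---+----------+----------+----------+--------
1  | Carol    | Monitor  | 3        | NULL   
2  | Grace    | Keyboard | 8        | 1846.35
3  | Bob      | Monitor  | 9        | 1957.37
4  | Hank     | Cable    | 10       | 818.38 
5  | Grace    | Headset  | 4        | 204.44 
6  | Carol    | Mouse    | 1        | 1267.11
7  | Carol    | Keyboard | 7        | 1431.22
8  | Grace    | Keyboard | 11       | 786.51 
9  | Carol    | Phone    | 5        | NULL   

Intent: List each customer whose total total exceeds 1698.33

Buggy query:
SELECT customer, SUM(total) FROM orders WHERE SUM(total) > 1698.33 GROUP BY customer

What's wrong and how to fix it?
Bug: SUM(total) is an aggregate, but WHERE filters rows before aggregation

Fix: Use HAVING (which filters groups after aggregation) instead of WHERE

Corrected query:
SELECT customer, SUM(total) FROM orders GROUP BY customer HAVING SUM(total) > 1698.33

Result:
customer | SUM(total)
---------+-----------
Bob      | 1957.37   
Carol    | 2698.33   
Grace    | 2837.3    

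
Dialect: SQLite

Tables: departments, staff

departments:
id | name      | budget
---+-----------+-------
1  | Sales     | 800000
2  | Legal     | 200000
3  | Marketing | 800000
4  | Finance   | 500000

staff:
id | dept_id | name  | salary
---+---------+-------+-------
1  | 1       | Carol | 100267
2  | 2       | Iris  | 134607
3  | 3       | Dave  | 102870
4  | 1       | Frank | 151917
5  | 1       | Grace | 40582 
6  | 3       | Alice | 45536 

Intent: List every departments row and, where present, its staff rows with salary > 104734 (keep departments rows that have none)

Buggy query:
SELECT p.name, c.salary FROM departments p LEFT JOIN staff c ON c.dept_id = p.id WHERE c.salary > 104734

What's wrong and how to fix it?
Bug: Filtering c.salary in WHERE discards the NULL rows produced by LEFT JOIN, turning it into an inner join

Fix: Move the right-table condition into the ON clause so unmatched parents are kept

Corrected query:
SELECT p.name, c.salary FROM departments p LEFT JOIN staff c ON c.dept_id = p.id AND c.salary > 104734

Result:
name      | salary
----------+-------
Sales     | 151917
Legal     | 134607
Marketing | NULL  
Finance   | NULL  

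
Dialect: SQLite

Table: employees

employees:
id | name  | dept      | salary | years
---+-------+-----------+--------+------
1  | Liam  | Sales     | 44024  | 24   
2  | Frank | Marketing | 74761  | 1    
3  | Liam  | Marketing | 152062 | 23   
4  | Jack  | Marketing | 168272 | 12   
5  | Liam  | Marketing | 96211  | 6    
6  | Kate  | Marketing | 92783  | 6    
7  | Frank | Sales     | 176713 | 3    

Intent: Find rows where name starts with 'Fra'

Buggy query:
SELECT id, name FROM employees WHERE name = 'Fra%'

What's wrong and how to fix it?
Bug: '=' compares the literal string including the % character; pattern matching needs LIKE

Fix: Use LIKE for wildcard pattern matching

Corrected query:
SELECT id, name FROM employees WHERE name LIKE 'Fra%'

Result:
id | name 
---+------
2  | Frank
7  | Frank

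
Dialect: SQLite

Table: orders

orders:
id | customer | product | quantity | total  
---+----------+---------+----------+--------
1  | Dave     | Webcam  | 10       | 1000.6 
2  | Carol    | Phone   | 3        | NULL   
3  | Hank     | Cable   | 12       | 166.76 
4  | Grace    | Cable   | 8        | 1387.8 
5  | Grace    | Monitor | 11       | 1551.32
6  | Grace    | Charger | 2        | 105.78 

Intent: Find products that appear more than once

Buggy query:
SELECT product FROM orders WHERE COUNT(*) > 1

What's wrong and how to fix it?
Bug: WHERE can't reference COUNT(*); aggregates are computed after WHERE

Fix: Group first, then use HAVING for the count condition

Corrected query:
SELECT product FROM orders GROUP BY product HAVING COUNT(*) > 1

Result:
product
-------
Cable  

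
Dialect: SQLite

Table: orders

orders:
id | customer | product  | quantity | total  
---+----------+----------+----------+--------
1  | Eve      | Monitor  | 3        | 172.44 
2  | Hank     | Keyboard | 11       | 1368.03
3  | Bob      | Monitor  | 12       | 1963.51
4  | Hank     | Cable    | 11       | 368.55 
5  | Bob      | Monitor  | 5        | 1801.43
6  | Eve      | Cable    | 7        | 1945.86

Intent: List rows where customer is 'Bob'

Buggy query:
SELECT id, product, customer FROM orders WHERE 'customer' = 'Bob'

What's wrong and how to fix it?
Bug: Single quotes denote string literals in SQL; the column name is being compared as a constant string

Fix: Reference the column as customer without single quotes

Corrected query:
SELECT id, product, customer FROM orders WHERE customer = 'Bob'

Result:
id | product | customer
---+---------+---------
3  | Monitor | Bob     
5  | Monitor | Bob     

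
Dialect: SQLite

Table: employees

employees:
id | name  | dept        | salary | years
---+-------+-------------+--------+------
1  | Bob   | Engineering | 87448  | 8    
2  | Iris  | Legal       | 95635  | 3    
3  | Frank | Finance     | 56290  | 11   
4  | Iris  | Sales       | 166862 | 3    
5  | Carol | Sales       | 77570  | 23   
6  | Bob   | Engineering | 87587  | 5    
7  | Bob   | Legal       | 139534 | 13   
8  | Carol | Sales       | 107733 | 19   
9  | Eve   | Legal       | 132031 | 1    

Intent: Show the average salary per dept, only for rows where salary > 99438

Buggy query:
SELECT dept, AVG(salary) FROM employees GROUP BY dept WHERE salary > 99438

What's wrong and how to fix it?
Bug: WHERE cannot follow GROUP BY

Fix: Place WHERE between FROM and GROUP BY

Corrected query:
SELECT dept, AVG(salary) FROM employees WHERE salary > 99438 GROUP BY dept

Result:
dept  | AVG(salary)
------+------------
Legal | 135782.5   
Sales | 137297.5   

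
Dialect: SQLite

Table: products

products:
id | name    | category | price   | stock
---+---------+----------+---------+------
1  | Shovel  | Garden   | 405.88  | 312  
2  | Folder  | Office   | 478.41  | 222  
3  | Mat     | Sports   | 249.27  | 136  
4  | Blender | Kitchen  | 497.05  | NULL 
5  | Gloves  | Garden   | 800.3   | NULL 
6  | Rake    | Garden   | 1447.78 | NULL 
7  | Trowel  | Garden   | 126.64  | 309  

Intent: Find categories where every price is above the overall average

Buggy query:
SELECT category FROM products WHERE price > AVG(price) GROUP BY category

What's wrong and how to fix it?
Bug: AVG() is an aggregate; it can't sit directly in WHERE

Fix: Compute the overall average in a scalar subquery and compare each group's MIN against it in HAVING

Corrected query:
SELECT category FROM products GROUP BY category HAVING MIN(price) > (SELECT AVG(price) FROM products)

Result:
(no rows)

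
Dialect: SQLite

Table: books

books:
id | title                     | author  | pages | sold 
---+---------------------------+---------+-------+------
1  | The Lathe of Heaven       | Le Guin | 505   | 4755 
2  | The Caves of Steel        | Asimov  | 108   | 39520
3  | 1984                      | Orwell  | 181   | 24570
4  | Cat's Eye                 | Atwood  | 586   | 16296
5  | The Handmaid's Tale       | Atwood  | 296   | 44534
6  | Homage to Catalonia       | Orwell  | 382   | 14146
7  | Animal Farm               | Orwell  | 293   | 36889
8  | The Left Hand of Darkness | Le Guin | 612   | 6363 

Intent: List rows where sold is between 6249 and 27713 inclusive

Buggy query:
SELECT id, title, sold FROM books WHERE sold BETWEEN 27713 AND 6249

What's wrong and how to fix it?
Bug: The bounds are reversed; BETWEEN a AND b requires a <= b to match anything

Fix: Write BETWEEN 6249 AND 27713

Corrected query:
SELECT id, title, sold FROM books WHERE sold BETWEEN 6249 AND 27713

Result:
id | title                     | sold 
---+---------------------------+------
3  | 1984                      | 24570
4  | Cat's Eye                 | 16296
6  | Homage to Catalonia       | 14146
8  | The Left Hand of Darkness | 6363 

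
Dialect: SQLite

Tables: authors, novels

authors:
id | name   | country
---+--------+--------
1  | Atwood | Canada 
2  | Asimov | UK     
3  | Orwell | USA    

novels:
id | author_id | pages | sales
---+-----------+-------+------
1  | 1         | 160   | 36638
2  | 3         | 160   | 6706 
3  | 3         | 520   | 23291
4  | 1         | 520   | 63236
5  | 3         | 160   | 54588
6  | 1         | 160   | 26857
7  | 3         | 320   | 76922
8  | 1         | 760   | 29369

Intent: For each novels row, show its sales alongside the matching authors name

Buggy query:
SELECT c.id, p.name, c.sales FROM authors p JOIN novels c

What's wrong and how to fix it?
Bug: Missing join condition: each novels row is matched to all authors rows instead of just its own

Fix: Add ON c.author_id = p.id to the JOIN

Corrected query:
SELECT c.id, p.name, c.sales FROM authors p JOIN novels c ON c.author_id = p.id

Result:
id | name   | sales
---+--------+------
1  | Atwood | 36638
2  | Orwell | 6706 
3  | Orwell | 23291
4  | Atwood | 63236
5  | Orwell | 54588
6  | Atwood | 26857
7  | Orwell | 76922
8  | Atwood | 29369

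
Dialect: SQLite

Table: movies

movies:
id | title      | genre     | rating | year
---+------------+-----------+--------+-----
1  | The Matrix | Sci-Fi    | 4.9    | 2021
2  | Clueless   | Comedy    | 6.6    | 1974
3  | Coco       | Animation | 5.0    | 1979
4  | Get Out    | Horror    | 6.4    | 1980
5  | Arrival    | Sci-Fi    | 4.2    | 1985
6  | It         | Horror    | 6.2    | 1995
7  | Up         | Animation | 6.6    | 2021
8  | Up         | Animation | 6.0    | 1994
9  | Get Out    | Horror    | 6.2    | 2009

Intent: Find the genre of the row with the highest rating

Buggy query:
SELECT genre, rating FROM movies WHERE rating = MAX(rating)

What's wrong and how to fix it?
Bug: WHERE is evaluated per row; an aggregate over the whole table isn't defined there

Fix: Use a subquery: WHERE rating = (SELECT MAX(rating) FROM movies)

Corrected query:
SELECT genre, rating FROM movies WHERE rating = (SELECT MAX(rating) FROM movies)

Result:
genre     | rating
----------+-------
Comedy    | 6.6   
Animation | 6.6   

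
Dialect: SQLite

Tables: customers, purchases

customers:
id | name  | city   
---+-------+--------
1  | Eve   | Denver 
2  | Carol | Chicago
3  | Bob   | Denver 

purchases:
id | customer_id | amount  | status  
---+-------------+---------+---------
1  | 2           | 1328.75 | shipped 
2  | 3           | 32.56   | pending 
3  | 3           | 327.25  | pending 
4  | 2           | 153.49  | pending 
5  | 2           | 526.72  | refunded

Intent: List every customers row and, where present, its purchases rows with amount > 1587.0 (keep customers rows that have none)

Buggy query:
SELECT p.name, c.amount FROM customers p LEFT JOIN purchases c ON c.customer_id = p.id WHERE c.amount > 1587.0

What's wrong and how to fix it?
Bug: Filtering c.amount in WHERE discards the NULL rows produced by LEFT JOIN, turning it into an inner join

Fix: Move the right-table condition into the ON clause so unmatched parents are kept

Corrected query:
SELECT p.name, c.amount FROM customers p LEFT JOIN purchases c ON c.customer_id = p.id AND c.amount > 1587.0

Result:
name  | amount
------+-------
Eve   | NULL  
Carol | NULL  
Bob   | NULL  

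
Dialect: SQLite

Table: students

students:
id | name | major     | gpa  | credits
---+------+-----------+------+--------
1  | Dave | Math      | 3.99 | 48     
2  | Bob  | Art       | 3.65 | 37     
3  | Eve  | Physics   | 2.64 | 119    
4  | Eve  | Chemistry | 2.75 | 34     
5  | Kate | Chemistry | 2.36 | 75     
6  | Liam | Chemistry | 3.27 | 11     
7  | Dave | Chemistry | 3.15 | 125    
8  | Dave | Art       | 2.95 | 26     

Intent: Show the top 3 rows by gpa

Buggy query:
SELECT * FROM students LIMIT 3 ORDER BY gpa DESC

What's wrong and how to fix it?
Bug: ORDER BY cannot follow LIMIT; LIMIT is the final clause

Fix: Sort with ORDER BY, then apply LIMIT

Corrected query:
SELECT * FROM students ORDER BY gpa DESC LIMIT 3

Result:
id | name | major     | gpa  | credits
---+------+-----------+------+--------
1  | Dave | Math      | 3.99 | 48     
2  | Bob  | Art       | 3.65 | 37     
6  | Liam | Chemistry | 3.27 | 11     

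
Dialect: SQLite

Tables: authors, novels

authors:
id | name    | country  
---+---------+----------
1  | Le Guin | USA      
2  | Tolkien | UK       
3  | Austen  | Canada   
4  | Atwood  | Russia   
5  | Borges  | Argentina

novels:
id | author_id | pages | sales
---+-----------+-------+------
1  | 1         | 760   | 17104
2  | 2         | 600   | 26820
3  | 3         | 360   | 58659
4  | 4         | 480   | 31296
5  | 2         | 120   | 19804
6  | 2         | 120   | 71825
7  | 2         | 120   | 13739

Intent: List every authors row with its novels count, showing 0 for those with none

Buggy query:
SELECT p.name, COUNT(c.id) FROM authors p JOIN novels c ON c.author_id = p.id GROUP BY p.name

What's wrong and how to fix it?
Bug: An inner join excludes parents with zero children

Fix: Use LEFT JOIN so parents without children still appear (COUNT(c.id) gives 0)

Corrected query:
SELECT p.name, COUNT(c.id) FROM authors p LEFT JOIN novels c ON c.author_id = p.id GROUP BY p.name

Result:
name    | COUNT(c.id)
--------+------------
Atwood  | 1          
Austen  | 1          
Borges  | 0          
Le Guin | 1          
Tolkien | 4          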